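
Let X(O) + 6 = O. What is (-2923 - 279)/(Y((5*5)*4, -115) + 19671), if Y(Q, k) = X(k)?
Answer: -1601/9775 ≈ -0.16379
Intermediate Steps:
X(O) = -6 + O
Y(Q, k) = -6 + k
(-2923 - 279)/(Y((5*5)*4, -115) + 19671) = (-2923 - 279)/((-6 - 115) + 19671) = -3202/(-121 + 19671) = -3202/19550 = -3202*1/19550 = -1601/9775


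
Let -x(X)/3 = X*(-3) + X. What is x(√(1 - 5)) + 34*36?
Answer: 1224 + 12*I ≈ 1224.0 + 12.0*I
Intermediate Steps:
x(X) = 6*X (x(X) = -3*(X*(-3) + X) = -3*(-3*X + X) = -(-6)*X = 6*X)
x(√(1 - 5)) + 34*36 = 6*√(1 - 5) + 34*36 = 6*√(-4) + 1224 = 6*(2*I) + 1224 = 12*I + 1224 = 1224 + 12*I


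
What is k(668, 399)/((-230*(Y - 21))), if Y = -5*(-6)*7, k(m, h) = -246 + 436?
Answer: -19/4347 ≈ -0.0043708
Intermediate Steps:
k(m, h) = 190
Y = 210 (Y = 30*7 = 210)
k(668, 399)/((-230*(Y - 21))) = 190/((-230*(210 - 21))) = 190/((-230*189)) = 190/(-43470) = 190*(-1/43470) = -19/4347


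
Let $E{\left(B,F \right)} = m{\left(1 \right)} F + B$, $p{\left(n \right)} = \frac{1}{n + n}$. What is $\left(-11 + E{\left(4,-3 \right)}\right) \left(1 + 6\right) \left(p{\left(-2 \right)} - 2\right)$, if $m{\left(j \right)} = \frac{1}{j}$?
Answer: $\frac{315}{2} \approx 157.5$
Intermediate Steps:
$p{\left(n \right)} = \frac{1}{2 n}$
$E{\left(B,F \right)} = B + F$ ($E{\left(B,F \right)} = \frac{F}{1} + B = 1 F + B = F + B = B + F$)
$\left(-11 + E{\left(4,-3 \right)}\right) \left(1 + 6\right) \left(p{\left(-2 \right)} - 2\right) = \left(-11 + \left(4 - 3\right)\right) \left(1 + 6\right) \left(\frac{1}{2 \left(-2\right)} - 2\right) = \left(-11 + 1\right) 7 \left(\frac{1}{2} \left(- \frac{1}{2}\right) - 2\right) = - 10 \cdot 7 \left(- \frac{1}{4} - 2\right) = - 10 \cdot 7 \left(- \frac{9}{4}\right) = \left(-10\right) \left(- \frac{63}{4}\right) = \frac{315}{2}$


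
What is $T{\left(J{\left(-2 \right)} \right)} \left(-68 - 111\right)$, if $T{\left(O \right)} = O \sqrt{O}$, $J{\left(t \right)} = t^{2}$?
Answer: $-1432$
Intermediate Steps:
$T{\left(O \right)} = O^{\frac{3}{2}}$
$T{\left(J{\left(-2 \right)} \right)} \left(-68 - 111\right) = \left(\left(-2\right)^{2}\right)^{\frac{3}{2}} \left(-68 - 111\right) = 4^{\frac{3}{2}} \left(-179\right) = 8 \left(-179\right) = -1432$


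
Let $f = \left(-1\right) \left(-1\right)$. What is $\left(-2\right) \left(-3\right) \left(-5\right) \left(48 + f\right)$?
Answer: $-1470$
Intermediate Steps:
$f = 1$
$\left(-2\right) \left(-3\right) \left(-5\right) \left(48 + f\right) = \left(-2\right) \left(-3\right) \left(-5\right) \left(48 + 1\right) = 6 \left(-5\right) 49 = \left(-30\right) 49 = -1470$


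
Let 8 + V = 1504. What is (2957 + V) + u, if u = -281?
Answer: 4172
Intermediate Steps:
V = 1496 (V = -8 + 1504 = 1496)
(2957 + V) + u = (2957 + 1496) - 281 = 4453 - 281 = 4172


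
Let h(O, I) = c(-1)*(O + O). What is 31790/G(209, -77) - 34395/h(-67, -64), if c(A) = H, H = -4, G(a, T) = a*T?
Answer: -51868925/784168 ≈ -66.145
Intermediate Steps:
G(a, T) = T*a
c(A) = -4
h(O, I) = -8*O (h(O, I) = -4*(O + O) = -8*O)
31790/G(209, -77) - 34395/h(-67, -64) = 31790/((-77*209)) - 34395/((-8*(-67))) = 31790/(-16093) - 34395/536 = 31790*(-1/16093) - 34395*1/536 = -2890/1463 - 34395/536 = -51868925/784168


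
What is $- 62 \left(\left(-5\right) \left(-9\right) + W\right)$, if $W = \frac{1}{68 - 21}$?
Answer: $- \frac{131192}{47} \approx -2791.3$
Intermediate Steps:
$W = \frac{1}{47} \approx 0.021277$
$- 62 \left(\left(-5\right) \left(-9\right) + W\right) = - 62 \left(\left(-5\right) \left(-9\right) + \frac{1}{47}\right) = - 62 \left(45 + \frac{1}{47}\right) = \left(-62\right) \frac{2116}{47} = - \frac{131192}{47}$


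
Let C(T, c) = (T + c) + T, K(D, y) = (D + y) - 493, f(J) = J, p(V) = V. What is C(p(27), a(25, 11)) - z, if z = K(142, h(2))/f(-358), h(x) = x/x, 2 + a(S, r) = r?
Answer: 11102/179 ≈ 62.022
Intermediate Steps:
a(S, r) = -2 + r
h(x) = 1
K(D, y) = -493 + D + y
C(T, c) = c + 2*T
z = 175/179 (z = (-493 + 142 + 1)/(-358) = -350*(-1/358) = 175/179 ≈ 0.97765)
C(p(27), a(25, 11)) - z = ((-2 + 11) + 2*27) - 1*175/179 = (9 + 54) - 175/179 = 63 - 175/179 = 11102/179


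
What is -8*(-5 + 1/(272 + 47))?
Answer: 12752/319 ≈ 39.975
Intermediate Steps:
-8*(-5 + 1/(272 + 47)) = -8*(-5 + 1/319) = -8*(-1594/319) = 12752/319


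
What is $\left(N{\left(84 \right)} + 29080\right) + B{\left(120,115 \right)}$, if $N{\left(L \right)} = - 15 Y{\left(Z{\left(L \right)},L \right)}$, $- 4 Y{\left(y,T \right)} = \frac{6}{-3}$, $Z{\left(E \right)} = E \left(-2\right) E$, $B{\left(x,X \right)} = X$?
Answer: $\frac{58375}{2} \approx 29188.0$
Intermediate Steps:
$Z{\left(E \right)} = - 2 E^{2}$ ($Z{\left(E \right)} = - 2 E E = - 2 E^{2}$)
$Y{\left(y,T \right)} = \frac{1}{2}$ ($Y{\left(y,T \right)} = - \frac{6 \frac{1}{-3}}{4} = - \frac{6 \left(- \frac{1}{3}\right)}{4} = \left(- \frac{1}{4}\right) \left(-2\right) = \frac{1}{2}$)
$N{\left(L \right)} = - \frac{15}{2}$ ($N{\left(L \right)} = \left(-15\right) \frac{1}{2} = - \frac{15}{2}$)
$\left(N{\left(84 \right)} + 29080\right) + B{\left(120,115 \right)} = \left(- \frac{15}{2} + 29080\right) + 115 = \frac{58145}{2} + 115 = \frac{58375}{2}$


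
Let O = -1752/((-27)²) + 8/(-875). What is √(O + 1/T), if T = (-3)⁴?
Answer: I*√53583495/4725 ≈ 1.5492*I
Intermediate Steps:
T = 81
O = -512944/212625 (O = -1752/729 + 8*(-1/875) = -1752*1/729 - 8/875 = -584/243 - 8/875 = -512944/212625 ≈ -2.4124)
√(O + 1/T) = √(-512944/212625 + 1/81) = √(-510319/212625) = I*√53583495/4725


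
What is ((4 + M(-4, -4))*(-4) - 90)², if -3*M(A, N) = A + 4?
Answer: 11236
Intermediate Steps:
M(A, N) = -4/3 - A/3 (M(A, N) = -(A + 4)/3 = -(4 + A)/3 = -4/3 - A/3)
((4 + M(-4, -4))*(-4) - 90)² = ((4 + (-4/3 - ⅓*(-4)))*(-4) - 90)² = ((4 + (-4/3 + 4/3))*(-4) - 90)² = ((4 + 0)*(-4) - 90)² = (4*(-4) - 90)² = (-16 - 90)² = (-106)² = 11236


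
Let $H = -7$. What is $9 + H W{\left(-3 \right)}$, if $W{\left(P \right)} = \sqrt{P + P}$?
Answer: $9 - 7 i \sqrt{6} \approx 9.0 - 17.146 i$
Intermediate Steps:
$W{\left(P \right)} = \sqrt{2} \sqrt{P}$ ($W{\left(P \right)} = \sqrt{2 P} = \sqrt{2} \sqrt{P}$)
$9 + H W{\left(-3 \right)} = 9 - 7 \sqrt{2} \sqrt{-3} = 9 - 7 \sqrt{2} i \sqrt{3} = 9 - 7 i \sqrt{6}$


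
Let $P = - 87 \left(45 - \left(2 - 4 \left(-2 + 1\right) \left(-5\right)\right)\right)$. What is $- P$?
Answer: $5481$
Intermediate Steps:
$P = -5481$ ($P = - 87 \left(45 - \left(2 - 4 \left(-1\right) \left(-5\right)\right)\right) = - 87 \left(45 - -18\right) = - 87 \left(45 + \left(20 - 2\right)\right) = - 87 \left(45 + 18\right) = \left(-87\right) 63 = -5481$)
$- P = \left(-1\right) \left(-5481\right) = 5481$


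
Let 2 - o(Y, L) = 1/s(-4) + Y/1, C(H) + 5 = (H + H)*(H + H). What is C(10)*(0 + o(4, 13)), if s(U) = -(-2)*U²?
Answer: -25675/32 ≈ -802.34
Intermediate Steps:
s(U) = 2*U²
C(H) = -5 + 4*H² (C(H) = -5 + (H + H)*(H + H) = -5 + (2*H)*(2*H) = -5 + 4*H²)
o(Y, L) = 63/32 - Y (o(Y, L) = 2 - (1/(2*(-4)²) + Y/1) = 2 - (1/(2*16) + Y*1) = 2 - (1/32 + Y) = 2 + (-1/32 - Y) = 63/32 - Y)
C(10)*(0 + o(4, 13)) = (-5 + 4*10²)*(0 + (63/32 - 1*4)) = (-5 + 4*100)*(0 + (63/32 - 4)) = (-5 + 400)*(0 - 65/32) = 395*(-65/32) = -25675/32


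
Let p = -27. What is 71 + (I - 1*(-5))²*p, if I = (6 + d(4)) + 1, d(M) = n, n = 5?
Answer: -7732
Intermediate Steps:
d(M) = 5
I = 12 (I = (6 + 5) + 1 = 11 + 1 = 12)
71 + (I - 1*(-5))²*p = 71 + (12 - 1*(-5))²*(-27) = 71 + (12 + 5)²*(-27) = 71 + 17²*(-27) = 71 + 289*(-27) = 71 - 7803 = -7732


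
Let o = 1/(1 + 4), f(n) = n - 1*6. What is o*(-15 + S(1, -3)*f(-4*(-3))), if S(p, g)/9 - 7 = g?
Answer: 201/5 ≈ 40.200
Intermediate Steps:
S(p, g) = 63 + 9*g
f(n) = -6 + n (f(n) = n - 6 = -6 + n)
o = 1/5 ≈ 0.20000
o*(-15 + S(1, -3)*f(-4*(-3))) = (-15 + (63 + 9*(-3))*(-6 - 4*(-3)))/5 = (-15 + (63 - 27)*(-6 + 12))/5 = (-15 + 36*6)/5 = (-15 + 216)/5 = (1/5)*201 = 201/5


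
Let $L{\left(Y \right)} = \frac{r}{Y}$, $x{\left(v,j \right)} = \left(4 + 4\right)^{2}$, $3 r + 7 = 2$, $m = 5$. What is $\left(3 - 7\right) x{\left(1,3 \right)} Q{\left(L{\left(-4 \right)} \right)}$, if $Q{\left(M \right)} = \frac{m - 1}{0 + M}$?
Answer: $- \frac{12288}{5} \approx -2457.6$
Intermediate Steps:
$r = - \frac{5}{3}$ ($r = - \frac{7}{3} + \frac{1}{3} \cdot 2 = - \frac{7}{3} + \frac{2}{3} = - \frac{5}{3} \approx -1.6667$)
$x{\left(v,j \right)} = 64$ ($x{\left(v,j \right)} = 8^{2} = 64$)
$L{\left(Y \right)} = - \frac{5}{3 Y}$
$Q{\left(M \right)} = \frac{4}{M}$ ($Q{\left(M \right)} = \frac{5 - 1}{0 + M} = \frac{4}{M}$)
$\left(3 - 7\right) x{\left(1,3 \right)} Q{\left(L{\left(-4 \right)} \right)} = \left(3 - 7\right) 64 \frac{4}{\left(- \frac{5}{3}\right) \frac{1}{-4}} = \left(-4\right) 64 \frac{4}{\left(- \frac{5}{3}\right) \left(- \frac{1}{4}\right)} = - 256 \frac{4}{\frac{5}{12}} = - 256 \cdot 4 \cdot \frac{12}{5} = \left(-256\right) \frac{48}{5} = - \frac{12288}{5}$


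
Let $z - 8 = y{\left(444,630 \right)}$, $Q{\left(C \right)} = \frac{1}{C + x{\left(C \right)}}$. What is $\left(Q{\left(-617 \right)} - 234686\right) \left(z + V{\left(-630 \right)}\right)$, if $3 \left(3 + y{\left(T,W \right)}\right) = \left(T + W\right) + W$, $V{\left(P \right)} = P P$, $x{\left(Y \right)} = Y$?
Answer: $- \frac{115109184419325}{1234} \approx -9.3281 \cdot 10^{10}$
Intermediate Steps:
$Q{\left(C \right)} = \frac{1}{2 C}$ ($Q{\left(C \right)} = \frac{1}{C + C} = \frac{1}{2 C}$)
$V{\left(P \right)} = P^{2}$
$y{\left(T,W \right)} = -3 + \frac{T}{3} + \frac{2 W}{3}$ ($y{\left(T,W \right)} = -3 + \frac{\left(T + W\right) + W}{3} = -3 + \frac{T + 2 W}{3} = -3 + \left(\frac{T}{3} + \frac{2 W}{3}\right) = -3 + \frac{T}{3} + \frac{2 W}{3}$)
$z = 573$ ($z = 8 + \left(-3 + \frac{1}{3} \cdot 444 + \frac{2}{3} \cdot 630\right) = 8 + \left(-3 + 148 + 420\right) = 8 + 565 = 573$)
$\left(Q{\left(-617 \right)} - 234686\right) \left(z + V{\left(-630 \right)}\right) = \left(\frac{1}{2 \left(-617\right)} - 234686\right) \left(573 + \left(-630\right)^{2}\right) = \left(\frac{1}{2} \left(- \frac{1}{617}\right) - 234686\right) \left(573 + 396900\right) = \left(- \frac{1}{1234} - 234686\right) 397473 = \left(- \frac{289602525}{1234}\right) 397473 = - \frac{115109184419325}{1234}$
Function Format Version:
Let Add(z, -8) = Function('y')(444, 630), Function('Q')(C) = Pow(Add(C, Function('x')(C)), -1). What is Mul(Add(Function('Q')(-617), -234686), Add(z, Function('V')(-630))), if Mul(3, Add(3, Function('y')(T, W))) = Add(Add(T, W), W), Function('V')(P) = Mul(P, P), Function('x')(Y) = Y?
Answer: Rational(-115109184419325, 1234) ≈ -9.3281e+10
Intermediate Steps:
Function('Q')(C) = Mul(Rational(1, 2), Pow(C, -1)) (Function('Q')(C) = Pow(Add(C, C), -1) = Pow(Mul(2, C), -1) = Mul(Rational(1, 2), Pow(C, -1)))
Function('V')(P) = Pow(P, 2)
Function('y')(T, W) = Add(-3, Mul(Rational(1, 3), T), Mul(Rational(2, 3), W)) (Function('y')(T, W) = Add(-3, Mul(Rational(1, 3), Add(Add(T, W), W))) = Add(-3, Mul(Rational(1, 3), Add(T, Mul(2, W)))) = Add(-3, Add(Mul(Rational(1, 3), T), Mul(Rational(2, 3), W))) = Add(-3, Mul(Rational(1, 3), T), Mul(Rational(2, 3), W)))
z = 573 (z = Add(8, Add(-3, Mul(Rational(1, 3), 444), Mul(Rational(2, 3), 630))) = Add(8, Add(-3, 148, 420)) = Add(8, 565) = 573)
Mul(Add(Function('Q')(-617), -234686), Add(z, Function('V')(-630))) = Mul(Add(Mul(Rational(1, 2), Pow(-617, -1)), -234686), Add(573, Pow(-630, 2))) = Mul(Add(Mul(Rational(1, 2), Rational(-1, 617)), -234686), Add(573, 396900)) = Mul(Add(Rational(-1, 1234), -234686), 397473) = Mul(Rational(-289602525, 1234), 397473) = Rational(-115109184419325, 1234)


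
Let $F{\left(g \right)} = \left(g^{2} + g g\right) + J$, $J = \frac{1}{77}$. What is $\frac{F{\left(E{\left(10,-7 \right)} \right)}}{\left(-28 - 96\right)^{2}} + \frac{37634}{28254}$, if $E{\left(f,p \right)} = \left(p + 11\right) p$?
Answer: $\frac{23984076383}{16725689904} \approx 1.434$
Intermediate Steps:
$E{\left(f,p \right)} = p \left(11 + p\right)$ ($E{\left(f,p \right)} = \left(11 + p\right) p = p \left(11 + p\right)$)
$J = \frac{1}{77} \approx 0.012987$
$F{\left(g \right)} = \frac{1}{77} + 2 g^{2}$ ($F{\left(g \right)} = \left(g^{2} + g g\right) + \frac{1}{77} = \left(g^{2} + g^{2}\right) + \frac{1}{77} = 2 g^{2} + \frac{1}{77} = \frac{1}{77} + 2 g^{2}$)
$\frac{F{\left(E{\left(10,-7 \right)} \right)}}{\left(-28 - 96\right)^{2}} + \frac{37634}{28254} = \frac{\frac{1}{77} + 2 \left(- 7 \left(11 - 7\right)\right)^{2}}{\left(-28 - 96\right)^{2}} + \frac{37634}{28254} = \frac{\frac{1}{77} + 2 \left(\left(-7\right) 4\right)^{2}}{\left(-124\right)^{2}} + 37634 \cdot \frac{1}{28254} = \frac{\frac{1}{77} + 2 \left(-28\right)^{2}}{15376} + \frac{18817}{14127} = \left(\frac{1}{77} + 2 \cdot 784\right) \frac{1}{15376} + \frac{18817}{14127} = \left(\frac{1}{77} + 1568\right) \frac{1}{15376} + \frac{18817}{14127} = \frac{120737}{77} \cdot \frac{1}{15376} + \frac{18817}{14127} = \frac{120737}{1183952} + \frac{18817}{14127} = \frac{23984076383}{16725689904}$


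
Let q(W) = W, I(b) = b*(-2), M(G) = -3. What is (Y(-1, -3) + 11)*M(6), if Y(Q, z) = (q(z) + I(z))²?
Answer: -60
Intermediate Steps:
I(b) = -2*b
Y(Q, z) = z² (Y(Q, z) = (z - 2*z)² = (-z)² = z²)
(Y(-1, -3) + 11)*M(6) = ((-3)² + 11)*(-3) = (9 + 11)*(-3) = 20*(-3) = -60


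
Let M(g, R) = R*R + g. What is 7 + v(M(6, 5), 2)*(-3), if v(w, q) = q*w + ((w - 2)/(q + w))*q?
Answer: -2027/11 ≈ -184.27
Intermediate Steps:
M(g, R) = g + R² (M(g, R) = R² + g = g + R²)
v(w, q) = q*w + q*(-2 + w)/(q + w) (v(w, q) = q*w + ((-2 + w)/(q + w))*q = q*w + q*(-2 + w)/(q + w))
7 + v(M(6, 5), 2)*(-3) = 7 + (2*(-2 + (6 + 5²) + (6 + 5²)² + 2*(6 + 5²))/(2 + (6 + 5²)))*(-3) = 7 + (2*(-2 + (6 + 25) + (6 + 25)² + 2*(6 + 25))/(2 + (6 + 25)))*(-3) = 7 + (2*(-2 + 31 + 31² + 2*31)/(2 + 31))*(-3) = 7 + (2*(-2 + 31 + 961 + 62)/33)*(-3) = 7 + (2*(1/33)*1052)*(-3) = 7 + (2104/33)*(-3) = 7 - 2104/11 = -2027/11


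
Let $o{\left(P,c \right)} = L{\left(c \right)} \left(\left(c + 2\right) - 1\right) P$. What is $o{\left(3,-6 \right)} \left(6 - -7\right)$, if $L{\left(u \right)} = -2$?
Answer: $390$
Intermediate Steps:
$o{\left(P,c \right)} = P \left(-2 - 2 c\right)$ ($o{\left(P,c \right)} = - 2 \left(\left(c + 2\right) - 1\right) P = - 2 \left(\left(2 + c\right) - 1\right) P = - 2 \left(1 + c\right) P = \left(-2 - 2 c\right) P = P \left(-2 - 2 c\right)$)
$o{\left(3,-6 \right)} \left(6 - -7\right) = \left(-2\right) 3 \left(1 - 6\right) \left(6 - -7\right) = \left(-2\right) 3 \left(-5\right) \left(6 + 7\right) = 30 \cdot 13 = 390$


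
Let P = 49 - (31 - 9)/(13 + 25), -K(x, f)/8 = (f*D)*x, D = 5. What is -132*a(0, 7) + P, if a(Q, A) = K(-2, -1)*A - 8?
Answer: 1425464/19 ≈ 75024.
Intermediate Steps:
K(x, f) = -40*f*x (K(x, f) = -8*f*5*x = -8*5*f*x = -40*f*x)
a(Q, A) = -8 - 80*A (a(Q, A) = (-40*(-1)*(-2))*A - 8 = -80*A - 8 = -8 - 80*A)
P = 920/19 (P = 49 - 22/38 = 49 - 1*11/19 = 49 - 11/19 = 920/19 ≈ 48.421)
-132*a(0, 7) + P = -132*(-8 - 80*7) + 920/19 = -132*(-8 - 560) + 920/19 = -132*(-568) + 920/19 = 74976 + 920/19 = 1425464/19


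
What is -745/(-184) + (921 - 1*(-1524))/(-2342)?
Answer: 647455/215464 ≈ 3.0049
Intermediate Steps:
-745/(-184) + (921 - 1*(-1524))/(-2342) = -745*(-1/184) + (921 + 1524)*(-1/2342) = 745/184 + 2445*(-1/2342) = 745/184 - 2445/2342 = 647455/215464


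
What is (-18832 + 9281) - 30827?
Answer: -40378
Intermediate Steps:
(-18832 + 9281) - 30827 = -9551 - 30827 = -40378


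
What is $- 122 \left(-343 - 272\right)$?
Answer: $75030$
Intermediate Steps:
$- 122 \left(-343 - 272\right) = \left(-122\right) \left(-615\right) = 75030$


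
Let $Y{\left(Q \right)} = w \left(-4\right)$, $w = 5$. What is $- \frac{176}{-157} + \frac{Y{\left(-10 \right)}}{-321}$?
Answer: $\frac{59636}{50397} \approx 1.1833$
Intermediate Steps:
$Y{\left(Q \right)} = -20$ ($Y{\left(Q \right)} = 5 \left(-4\right) = -20$)
$- \frac{176}{-157} + \frac{Y{\left(-10 \right)}}{-321} = - \frac{176}{-157} - \frac{20}{-321} = \left(-176\right) \left(- \frac{1}{157}\right) - - \frac{20}{321} = \frac{176}{157} + \frac{20}{321} = \frac{59636}{50397}$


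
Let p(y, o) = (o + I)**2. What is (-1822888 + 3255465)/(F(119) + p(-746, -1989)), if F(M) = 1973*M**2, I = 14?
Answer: 1432577/31840278 ≈ 0.044993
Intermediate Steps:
p(y, o) = (14 + o)**2 (p(y, o) = (o + 14)**2 = (14 + o)**2)
(-1822888 + 3255465)/(F(119) + p(-746, -1989)) = (-1822888 + 3255465)/(1973*119**2 + (14 - 1989)**2) = 1432577/(1973*14161 + (-1975)**2) = 1432577/(27939653 + 3900625) = 1432577/31840278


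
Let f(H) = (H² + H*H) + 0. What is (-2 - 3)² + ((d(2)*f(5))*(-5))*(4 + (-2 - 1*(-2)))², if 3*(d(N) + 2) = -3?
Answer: 12025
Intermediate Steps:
d(N) = -3 (d(N) = -2 + (⅓)*(-3) = -2 - 1 = -3)
f(H) = 2*H² (f(H) = (H² + H²) + 0 = 2*H² + 0 = 2*H²)
(-2 - 3)² + ((d(2)*f(5))*(-5))*(4 + (-2 - 1*(-2)))² = (-2 - 3)² + (-6*5²*(-5))*(4 + (-2 - 1*(-2)))² = (-5)² + (-6*25*(-5))*(4 + (-2 + 2))² = 25 + (-3*50*(-5))*(4 + 0)² = 25 - 150*(-5)*4² = 25 + 750*16 = 25 + 12000 = 12025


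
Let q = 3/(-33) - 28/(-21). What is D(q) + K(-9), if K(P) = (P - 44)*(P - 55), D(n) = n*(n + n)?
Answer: 3697250/1089 ≈ 3395.1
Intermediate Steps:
q = 41/33 (q = 3*(-1/33) - 28*(-1/21) = -1/11 + 4/3 = 41/33 ≈ 1.2424)
D(n) = 2*n² (D(n) = n*(2*n) = 2*n²)
K(P) = (-55 + P)*(-44 + P) (K(P) = (-44 + P)*(-55 + P) = (-55 + P)*(-44 + P))
D(q) + K(-9) = 2*(41/33)² + (2420 + (-9)² - 99*(-9)) = 2*(1681/1089) + (2420 + 81 + 891) = 3362/1089 + 3392 = 3697250/1089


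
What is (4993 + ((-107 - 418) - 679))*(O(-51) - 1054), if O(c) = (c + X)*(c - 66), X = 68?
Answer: -11529927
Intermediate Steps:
O(c) = (-66 + c)*(68 + c) (O(c) = (c + 68)*(c - 66) = (68 + c)*(-66 + c) = (-66 + c)*(68 + c))
(4993 + ((-107 - 418) - 679))*(O(-51) - 1054) = (4993 + ((-107 - 418) - 679))*((-4488 + (-51)**2 + 2*(-51)) - 1054) = (4993 + (-525 - 679))*((-4488 + 2601 - 102) - 1054) = (4993 - 1204)*(-1989 - 1054) = 3789*(-3043) = -11529927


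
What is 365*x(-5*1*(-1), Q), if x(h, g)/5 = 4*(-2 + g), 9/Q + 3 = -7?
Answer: -21170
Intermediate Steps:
Q = -9/10 (Q = 9/(-3 - 7) = 9/(-10) = 9*(-1/10) = -9/10 ≈ -0.90000)
x(h, g) = -40 + 20*g (x(h, g) = 5*(4*(-2 + g)) = 5*(-8 + 4*g) = -40 + 20*g)
365*x(-5*1*(-1), Q) = 365*(-40 + 20*(-9/10)) = 365*(-40 - 18) = 365*(-58) = -21170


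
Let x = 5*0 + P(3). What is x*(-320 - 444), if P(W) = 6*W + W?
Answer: -16044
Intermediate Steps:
P(W) = 7*W
x = 21 (x = 5*0 + 7*3 = 0 + 21 = 21)
x*(-320 - 444) = 21*(-320 - 444) = 21*(-764) = -16044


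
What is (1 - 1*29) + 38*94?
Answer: 3544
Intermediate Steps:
(1 - 1*29) + 38*94 = (1 - 29) + 3572 = -28 + 3572 = 3544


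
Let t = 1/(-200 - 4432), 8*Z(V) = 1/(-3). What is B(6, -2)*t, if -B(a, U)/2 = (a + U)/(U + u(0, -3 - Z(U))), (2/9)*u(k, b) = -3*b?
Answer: 16/351453 ≈ 4.5525e-5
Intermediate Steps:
Z(V) = -1/24 (Z(V) = (⅛)/(-3) = (⅛)*(-⅓) = -1/24)
t = -1/4632 (t = 1/(-4632) = -1/4632 ≈ -0.00021589)
u(k, b) = -27*b/2 (u(k, b) = 9*(-3*b)/2 = -27*b/2)
B(a, U) = -2*(U + a)/(639/16 + U) (B(a, U) = -2*(a + U)/(U - 27*(-3 - 1*(-1/24))/2) = -2*(U + a)/(U - 27*(-3 + 1/24)/2) = -2*(U + a)/(U - 27/2*(-71/24)) = -2*(U + a)/(U + 639/16) = -2*(U + a)/(639/16 + U))
B(6, -2)*t = (32*(-1*(-2) - 1*6)/(639 + 16*(-2)))*(-1/4632) = (32*(2 - 6)/(639 - 32))*(-1/4632) = (32*(-4)/607)*(-1/4632) = (32*(1/607)*(-4))*(-1/4632) = -128/607*(-1/4632) = 16/351453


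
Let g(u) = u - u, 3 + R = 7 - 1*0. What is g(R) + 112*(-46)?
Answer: -5152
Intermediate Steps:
R = 4 (R = -3 + (7 - 1*0) = -3 + (7 + 0) = -3 + 7 = 4)
g(u) = 0
g(R) + 112*(-46) = 0 + 112*(-46) = 0 - 5152 = -5152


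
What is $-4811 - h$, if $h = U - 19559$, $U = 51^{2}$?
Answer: $12147$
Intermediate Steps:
$U = 2601$
$h = -16958$ ($h = 2601 - 19559 = -16958$)
$-4811 - h = -4811 - -16958 = -4811 + 16958 = 12147$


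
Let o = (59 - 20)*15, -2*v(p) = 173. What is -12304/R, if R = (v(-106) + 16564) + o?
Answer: -24608/34125 ≈ -0.72111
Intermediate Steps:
v(p) = -173/2 (v(p) = -½*173 = -173/2)
o = 585 (o = 39*15 = 585)
R = 34125/2 (R = (-173/2 + 16564) + 585 = 32955/2 + 585 = 34125/2 ≈ 17063.)
-12304/R = -12304/34125/2 = -12304*2/34125 = -24608/34125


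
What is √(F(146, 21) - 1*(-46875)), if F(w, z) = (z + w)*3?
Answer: 12*√329 ≈ 217.66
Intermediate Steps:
F(w, z) = 3*w + 3*z (F(w, z) = (w + z)*3 = 3*w + 3*z)
√(F(146, 21) - 1*(-46875)) = √((3*146 + 3*21) - 1*(-46875)) = √((438 + 63) + 46875) = √(501 + 46875) = √47376 = 12*√329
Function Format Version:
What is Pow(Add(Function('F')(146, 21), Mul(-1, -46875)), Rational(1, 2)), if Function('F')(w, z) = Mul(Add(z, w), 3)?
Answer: Mul(12, Pow(329, Rational(1, 2))) ≈ 217.66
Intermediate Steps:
Function('F')(w, z) = Add(Mul(3, w), Mul(3, z)) (Function('F')(w, z) = Mul(Add(w, z), 3) = Add(Mul(3, w), Mul(3, z)))
Pow(Add(Function('F')(146, 21), Mul(-1, -46875)), Rational(1, 2)) = Pow(Add(Add(Mul(3, 146), Mul(3, 21)), Mul(-1, -46875)), Rational(1, 2)) = Pow(Add(Add(438, 63), 46875), Rational(1, 2)) = Pow(Add(501, 46875), Rational(1, 2)) = Pow(47376, Rational(1, 2)) = Mul(12, Pow(329, Rational(1, 2)))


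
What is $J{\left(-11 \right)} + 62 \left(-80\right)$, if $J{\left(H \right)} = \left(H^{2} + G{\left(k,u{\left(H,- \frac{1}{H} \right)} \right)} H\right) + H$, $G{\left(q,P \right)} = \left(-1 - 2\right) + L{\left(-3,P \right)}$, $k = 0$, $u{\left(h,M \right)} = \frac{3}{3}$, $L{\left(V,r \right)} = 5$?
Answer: $-4872$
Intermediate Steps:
$u{\left(h,M \right)} = 1$ ($u{\left(h,M \right)} = 3 \cdot \frac{1}{3} = 1$)
$G{\left(q,P \right)} = 2$ ($G{\left(q,P \right)} = \left(-1 - 2\right) + 5 = -3 + 5 = 2$)
$J{\left(H \right)} = H^{2} + 3 H$ ($J{\left(H \right)} = \left(H^{2} + 2 H\right) + H = H^{2} + 3 H$)
$J{\left(-11 \right)} + 62 \left(-80\right) = - 11 \left(3 - 11\right) + 62 \left(-80\right) = \left(-11\right) \left(-8\right) - 4960 = 88 - 4960 = -4872$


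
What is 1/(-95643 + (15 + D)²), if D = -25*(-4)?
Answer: -1/82418 ≈ -1.2133e-5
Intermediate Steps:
D = 100
1/(-95643 + (15 + D)²) = 1/(-95643 + (15 + 100)²) = 1/(-95643 + 115²) = 1/(-95643 + 13225) = 1/(-82418) = -1/82418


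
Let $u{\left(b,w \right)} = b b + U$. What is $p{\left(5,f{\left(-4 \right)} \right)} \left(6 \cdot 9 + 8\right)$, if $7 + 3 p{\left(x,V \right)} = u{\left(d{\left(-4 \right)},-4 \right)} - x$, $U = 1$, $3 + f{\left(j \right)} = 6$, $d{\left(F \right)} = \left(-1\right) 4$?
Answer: $\frac{310}{3} \approx 103.33$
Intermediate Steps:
$d{\left(F \right)} = -4$
$f{\left(j \right)} = 3$ ($f{\left(j \right)} = -3 + 6 = 3$)
$u{\left(b,w \right)} = 1 + b^{2}$ ($u{\left(b,w \right)} = b b + 1 = b^{2} + 1 = 1 + b^{2}$)
$p{\left(x,V \right)} = \frac{10}{3} - \frac{x}{3}$ ($p{\left(x,V \right)} = - \frac{7}{3} + \frac{\left(1 + \left(-4\right)^{2}\right) - x}{3} = - \frac{7}{3} + \frac{\left(1 + 16\right) - x}{3} = - \frac{7}{3} + \frac{17 - x}{3} = - \frac{7}{3} - \left(- \frac{17}{3} + \frac{x}{3}\right) = \frac{10}{3} - \frac{x}{3}$)
$p{\left(5,f{\left(-4 \right)} \right)} \left(6 \cdot 9 + 8\right) = \left(\frac{10}{3} - \frac{5}{3}\right) \left(6 \cdot 9 + 8\right) = \left(\frac{10}{3} - \frac{5}{3}\right) \left(54 + 8\right) = \frac{5}{3} \cdot 62 = \frac{310}{3}$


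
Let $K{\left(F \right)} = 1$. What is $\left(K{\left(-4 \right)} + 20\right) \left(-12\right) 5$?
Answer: $-1260$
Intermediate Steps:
$\left(K{\left(-4 \right)} + 20\right) \left(-12\right) 5 = \left(1 + 20\right) \left(-12\right) 5 = 21 \left(-12\right) 5 = \left(-252\right) 5 = -1260$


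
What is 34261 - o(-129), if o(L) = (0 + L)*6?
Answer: 35035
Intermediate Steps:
o(L) = 6*L (o(L) = L*6 = 6*L)
34261 - o(-129) = 34261 - 6*(-129) = 34261 - 1*(-774) = 34261 + 774 = 35035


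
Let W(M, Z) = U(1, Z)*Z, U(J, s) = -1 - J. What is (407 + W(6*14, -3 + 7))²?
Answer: 159201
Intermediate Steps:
W(M, Z) = -2*Z (W(M, Z) = (-1 - 1*1)*Z = (-1 - 1)*Z = -2*Z)
(407 + W(6*14, -3 + 7))² = (407 - 2*(-3 + 7))² = (407 - 2*4)² = (407 - 8)² = 399² = 159201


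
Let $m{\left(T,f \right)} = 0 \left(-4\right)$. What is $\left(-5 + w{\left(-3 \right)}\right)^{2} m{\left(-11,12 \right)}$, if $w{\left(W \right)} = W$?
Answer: $0$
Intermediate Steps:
$m{\left(T,f \right)} = 0$
$\left(-5 + w{\left(-3 \right)}\right)^{2} m{\left(-11,12 \right)} = \left(-5 - 3\right)^{2} \cdot 0 = \left(-8\right)^{2} \cdot 0 = 64 \cdot 0 = 0$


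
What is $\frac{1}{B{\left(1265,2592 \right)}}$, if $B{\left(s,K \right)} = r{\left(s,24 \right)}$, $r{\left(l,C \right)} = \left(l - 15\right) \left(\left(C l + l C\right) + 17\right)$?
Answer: $\frac{1}{75921250} \approx 1.3172 \cdot 10^{-8}$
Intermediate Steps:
$r{\left(l,C \right)} = \left(-15 + l\right) \left(17 + 2 C l\right)$ ($r{\left(l,C \right)} = \left(-15 + l\right) \left(\left(C l + C l\right) + 17\right) = \left(-15 + l\right) \left(2 C l + 17\right) = \left(-15 + l\right) \left(17 + 2 C l\right)$)
$B{\left(s,K \right)} = -255 - 703 s + 48 s^{2}$ ($B{\left(s,K \right)} = -255 + 17 s - 720 s + 2 \cdot 24 s^{2} = -255 + 17 s - 720 s + 48 s^{2} = -255 - 703 s + 48 s^{2}$)
$\frac{1}{B{\left(1265,2592 \right)}} = \frac{1}{-255 - 889295 + 48 \cdot 1265^{2}} = \frac{1}{-255 - 889295 + 48 \cdot 1600225} = \frac{1}{-255 - 889295 + 76810800} = \frac{1}{75921250}$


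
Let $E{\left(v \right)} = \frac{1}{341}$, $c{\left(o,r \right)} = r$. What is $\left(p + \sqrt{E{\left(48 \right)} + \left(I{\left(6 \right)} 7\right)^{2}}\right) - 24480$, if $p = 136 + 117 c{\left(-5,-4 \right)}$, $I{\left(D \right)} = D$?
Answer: $-24812 + \frac{5 \sqrt{8204801}}{341} \approx -24770.0$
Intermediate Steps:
$E{\left(v \right)} = \frac{1}{341}$
$p = -332$ ($p = 136 + 117 \left(-4\right) = 136 - 468 = -332$)
$\left(p + \sqrt{E{\left(48 \right)} + \left(I{\left(6 \right)} 7\right)^{2}}\right) - 24480 = \left(-332 + \sqrt{\frac{1}{341} + \left(6 \cdot 7\right)^{2}}\right) - 24480 = \left(-332 + \sqrt{\frac{1}{341} + 42^{2}}\right) - 24480 = \left(-332 + \sqrt{\frac{1}{341} + 1764}\right) - 24480 = \left(-332 + \sqrt{\frac{601525}{341}}\right) - 24480 = \left(-332 + \frac{5 \sqrt{8204801}}{341}\right) - 24480 = -24812 + \frac{5 \sqrt{8204801}}{341}$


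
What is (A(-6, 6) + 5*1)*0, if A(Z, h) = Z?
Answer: 0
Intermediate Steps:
(A(-6, 6) + 5*1)*0 = (-6 + 5*1)*0 = (-6 + 5)*0 = -1*0 = 0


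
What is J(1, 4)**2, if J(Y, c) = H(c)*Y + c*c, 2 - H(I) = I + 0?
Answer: 196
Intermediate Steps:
H(I) = 2 - I (H(I) = 2 - (I + 0) = 2 - I)
J(Y, c) = c**2 + Y*(2 - c) (J(Y, c) = (2 - c)*Y + c*c = Y*(2 - c) + c**2 = c**2 + Y*(2 - c))
J(1, 4)**2 = (4**2 - 1*1*(-2 + 4))**2 = (16 - 1*1*2)**2 = (16 - 2)**2 = 14**2 = 196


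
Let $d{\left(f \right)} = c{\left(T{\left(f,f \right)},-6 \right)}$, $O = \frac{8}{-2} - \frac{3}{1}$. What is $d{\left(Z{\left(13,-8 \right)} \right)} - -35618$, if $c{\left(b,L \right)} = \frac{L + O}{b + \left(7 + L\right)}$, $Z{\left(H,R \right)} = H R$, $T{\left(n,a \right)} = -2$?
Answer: $35631$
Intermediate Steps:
$O = -7$ ($O = 8 \left(- \frac{1}{2}\right) - 3 = -4 - 3 = -7$)
$c{\left(b,L \right)} = \frac{-7 + L}{7 + L + b}$ ($c{\left(b,L \right)} = \frac{L - 7}{b + \left(7 + L\right)} = \frac{-7 + L}{7 + L + b}$)
$d{\left(f \right)} = 13$ ($d{\left(f \right)} = \frac{-7 - 6}{7 - 6 - 2} = \frac{1}{-1} \left(-13\right) = \left(-1\right) \left(-13\right) = 13$)
$d{\left(Z{\left(13,-8 \right)} \right)} - -35618 = 13 - -35618 = 13 + 35618 = 35631$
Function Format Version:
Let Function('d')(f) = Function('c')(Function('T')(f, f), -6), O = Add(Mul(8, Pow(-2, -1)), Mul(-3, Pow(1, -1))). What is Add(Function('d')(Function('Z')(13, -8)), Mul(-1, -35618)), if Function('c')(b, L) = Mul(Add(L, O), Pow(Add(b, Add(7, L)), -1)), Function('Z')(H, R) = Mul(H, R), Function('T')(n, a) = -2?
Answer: 35631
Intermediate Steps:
O = -7 (O = Add(Mul(8, Rational(-1, 2)), Mul(-3, 1)) = Add(-4, -3) = -7)
Function('c')(b, L) = Mul(Pow(Add(7, L, b), -1), Add(-7, L)) (Function('c')(b, L) = Mul(Add(L, -7), Pow(Add(b, Add(7, L)), -1)) = Mul(Add(-7, L), Pow(Add(7, L, b), -1)) = Mul(Pow(Add(7, L, b), -1), Add(-7, L)))
Function('d')(f) = 13 (Function('d')(f) = Mul(Pow(Add(7, -6, -2), -1), Add(-7, -6)) = Mul(Pow(-1, -1), -13) = Mul(-1, -13) = 13)
Add(Function('d')(Function('Z')(13, -8)), Mul(-1, -35618)) = Add(13, Mul(-1, -35618)) = Add(13, 35618) = 35631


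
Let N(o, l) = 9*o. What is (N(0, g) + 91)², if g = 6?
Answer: 8281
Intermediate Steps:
(N(0, g) + 91)² = (9*0 + 91)² = (0 + 91)² = 91² = 8281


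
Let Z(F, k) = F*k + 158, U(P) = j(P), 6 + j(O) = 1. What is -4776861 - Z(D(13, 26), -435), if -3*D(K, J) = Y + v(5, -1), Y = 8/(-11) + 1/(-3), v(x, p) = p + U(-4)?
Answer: -157607842/33 ≈ -4.7760e+6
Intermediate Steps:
j(O) = -5 (j(O) = -6 + 1 = -5)
U(P) = -5
v(x, p) = -5 + p (v(x, p) = p - 5 = -5 + p)
Y = -35/33 (Y = 8*(-1/11) + 1*(-⅓) = -8/11 - ⅓ = -35/33 ≈ -1.0606)
D(K, J) = 233/99 (D(K, J) = -(-35/33 + (-5 - 1))/3 = -(-35/33 - 6)/3 = -⅓*(-233/33) = 233/99)
Z(F, k) = 158 + F*k
-4776861 - Z(D(13, 26), -435) = -4776861 - (158 + (233/99)*(-435)) = -4776861 - (158 - 33785/33) = -4776861 - 1*(-28571/33) = -4776861 + 28571/33 = -157607842/33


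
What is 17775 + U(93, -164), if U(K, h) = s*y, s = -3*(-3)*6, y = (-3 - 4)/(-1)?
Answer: 18153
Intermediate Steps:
y = 7 (y = -7*(-1) = 7)
s = 54 (s = 9*6 = 54)
U(K, h) = 378 (U(K, h) = 54*7 = 378)
17775 + U(93, -164) = 17775 + 378 = 18153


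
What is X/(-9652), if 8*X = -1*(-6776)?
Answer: -847/9652 ≈ -0.087754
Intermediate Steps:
X = 847 (X = (-1*(-6776))/8 = (1/8)*6776 = 847)
X/(-9652) = 847/(-9652) = 847*(-1/9652) = -847/9652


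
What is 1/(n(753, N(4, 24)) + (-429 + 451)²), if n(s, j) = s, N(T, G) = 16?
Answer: 1/1237 ≈ 0.00080841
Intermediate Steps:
1/(n(753, N(4, 24)) + (-429 + 451)²) = 1/(753 + (-429 + 451)²) = 1/(753 + 22²) = 1/(753 + 484) = 1/1237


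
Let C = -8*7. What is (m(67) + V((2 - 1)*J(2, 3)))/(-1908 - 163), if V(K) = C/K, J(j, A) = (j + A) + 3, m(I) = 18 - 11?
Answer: 0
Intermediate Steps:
m(I) = 7
J(j, A) = 3 + A + j (J(j, A) = (A + j) + 3 = 3 + A + j)
C = -56
V(K) = -56/K
(m(67) + V((2 - 1)*J(2, 3)))/(-1908 - 163) = (7 - 56*1/((2 - 1)*(3 + 3 + 2)))/(-1908 - 163) = (7 - 56/(1*8))/(-2071) = (7 - 56/8)*(-1/2071) = (7 - 56*⅛)*(-1/2071) = (7 - 7)*(-1/2071) = 0*(-1/2071) = 0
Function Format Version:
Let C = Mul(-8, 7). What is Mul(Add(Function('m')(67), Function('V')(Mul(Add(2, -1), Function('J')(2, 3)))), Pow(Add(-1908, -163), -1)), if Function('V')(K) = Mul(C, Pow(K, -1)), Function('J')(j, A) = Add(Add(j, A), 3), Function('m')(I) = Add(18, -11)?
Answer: 0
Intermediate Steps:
Function('m')(I) = 7
Function('J')(j, A) = Add(3, A, j) (Function('J')(j, A) = Add(Add(A, j), 3) = Add(3, A, j))
C = -56
Function('V')(K) = Mul(-56, Pow(K, -1))
Mul(Add(Function('m')(67), Function('V')(Mul(Add(2, -1), Function('J')(2, 3)))), Pow(Add(-1908, -163), -1)) = Mul(Add(7, Mul(-56, Pow(Mul(Add(2, -1), Add(3, 3, 2)), -1))), Pow(Add(-1908, -163), -1)) = Mul(Add(7, Mul(-56, Pow(Mul(1, 8), -1))), Pow(-2071, -1)) = Mul(Add(7, Mul(-56, Pow(8, -1))), Rational(-1, 2071)) = Mul(Add(7, Mul(-56, Rational(1, 8))), Rational(-1, 2071)) = Mul(Add(7, -7), Rational(-1, 2071)) = Mul(0, Rational(-1, 2071)) = 0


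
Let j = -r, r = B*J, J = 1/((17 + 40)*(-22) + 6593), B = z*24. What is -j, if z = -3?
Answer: -72/5339 ≈ -0.013486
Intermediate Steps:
B = -72 (B = -3*24 = -72)
J = 1/5339 (J = 1/(57*(-22) + 6593) = 1/(-1254 + 6593) = 1/5339 ≈ 0.00018730)
r = -72/5339 (r = -72*1/5339 = -72/5339 ≈ -0.013486)
j = 72/5339 (j = -1*(-72/5339) = 72/5339 ≈ 0.013486)
-j = -1*72/5339 = -72/5339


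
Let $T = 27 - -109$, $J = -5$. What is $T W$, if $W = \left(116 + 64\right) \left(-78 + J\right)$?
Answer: $-2031840$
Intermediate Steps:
$T = 136$ ($T = 27 + 109 = 136$)
$W = -14940$ ($W = \left(116 + 64\right) \left(-78 - 5\right) = 180 \left(-83\right) = -14940$)
$T W = 136 \left(-14940\right) = -2031840$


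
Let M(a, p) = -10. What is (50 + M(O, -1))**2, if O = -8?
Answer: 1600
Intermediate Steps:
(50 + M(O, -1))**2 = (50 - 10)**2 = 40**2 = 1600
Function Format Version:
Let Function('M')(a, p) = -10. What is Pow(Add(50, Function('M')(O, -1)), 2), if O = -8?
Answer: 1600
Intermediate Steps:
Pow(Add(50, Function('M')(O, -1)), 2) = Pow(Add(50, -10), 2) = Pow(40, 2) = 1600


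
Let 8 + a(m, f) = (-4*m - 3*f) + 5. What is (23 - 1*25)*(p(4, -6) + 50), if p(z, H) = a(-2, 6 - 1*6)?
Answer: -110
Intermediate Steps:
a(m, f) = -3 - 4*m - 3*f (a(m, f) = -8 + ((-4*m - 3*f) + 5) = -8 + (5 - 4*m - 3*f) = -3 - 4*m - 3*f)
p(z, H) = 5 (p(z, H) = -3 - 4*(-2) - 3*(6 - 1*6) = -3 + 8 - 3*(6 - 6) = -3 + 8 - 3*0 = -3 + 8 + 0 = 5)
(23 - 1*25)*(p(4, -6) + 50) = (23 - 1*25)*(5 + 50) = (23 - 25)*55 = -2*55 = -110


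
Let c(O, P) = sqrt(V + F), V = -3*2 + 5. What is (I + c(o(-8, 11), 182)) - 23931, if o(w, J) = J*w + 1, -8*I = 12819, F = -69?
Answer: -204267/8 + I*sqrt(70) ≈ -25533.0 + 8.3666*I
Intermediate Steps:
I = -12819/8 (I = -1/8*12819 = -12819/8 ≈ -1602.4)
o(w, J) = 1 + J*w
V = -1 (V = -6 + 5 = -1)
c(O, P) = I*sqrt(70) (c(O, P) = sqrt(-1 - 69) = sqrt(-70) = I*sqrt(70))
(I + c(o(-8, 11), 182)) - 23931 = (-12819/8 + I*sqrt(70)) - 23931 = -204267/8 + I*sqrt(70)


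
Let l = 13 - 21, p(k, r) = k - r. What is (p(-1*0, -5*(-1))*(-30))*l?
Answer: -1200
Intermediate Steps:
l = -8
(p(-1*0, -5*(-1))*(-30))*l = ((-1*0 - (-5)*(-1))*(-30))*(-8) = ((0 - 1*5)*(-30))*(-8) = ((0 - 5)*(-30))*(-8) = -5*(-30)*(-8) = 150*(-8) = -1200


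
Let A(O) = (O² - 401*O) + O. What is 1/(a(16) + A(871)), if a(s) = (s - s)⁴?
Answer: 1/410241 ≈ 2.4376e-6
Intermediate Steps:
a(s) = 0 (a(s) = 0⁴ = 0)
A(O) = O² - 400*O
1/(a(16) + A(871)) = 1/(0 + 871*(-400 + 871)) = 1/(0 + 871*471) = 1/(0 + 410241) = 1/410241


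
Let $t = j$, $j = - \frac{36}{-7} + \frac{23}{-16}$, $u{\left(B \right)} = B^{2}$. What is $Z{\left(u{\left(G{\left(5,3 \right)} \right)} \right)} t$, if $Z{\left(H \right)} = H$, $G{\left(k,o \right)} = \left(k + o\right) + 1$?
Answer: $\frac{33615}{112} \approx 300.13$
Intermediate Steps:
$G{\left(k,o \right)} = 1 + k + o$
$j = \frac{415}{112}$ ($j = \left(-36\right) \left(- \frac{1}{7}\right) + 23 \left(- \frac{1}{16}\right) = \frac{36}{7} - \frac{23}{16} = \frac{415}{112} \approx 3.7054$)
$t = \frac{415}{112} \approx 3.7054$
$Z{\left(u{\left(G{\left(5,3 \right)} \right)} \right)} t = \left(1 + 5 + 3\right)^{2} \cdot \frac{415}{112} = 9^{2} \cdot \frac{415}{112} = 81 \cdot \frac{415}{112} = \frac{33615}{112}$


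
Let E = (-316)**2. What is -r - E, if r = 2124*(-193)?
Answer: 310076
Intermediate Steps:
r = -409932
E = 99856
-r - E = -1*(-409932) - 1*99856 = 409932 - 99856 = 310076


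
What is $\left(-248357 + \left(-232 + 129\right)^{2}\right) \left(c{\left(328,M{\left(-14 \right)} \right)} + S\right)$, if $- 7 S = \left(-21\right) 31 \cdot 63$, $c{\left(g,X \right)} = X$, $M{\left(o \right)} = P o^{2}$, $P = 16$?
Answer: $-2138543260$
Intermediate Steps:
$M{\left(o \right)} = 16 o^{2}$
$S = 5859$ ($S = - \frac{\left(-21\right) 31 \cdot 63}{7} = - \frac{\left(-651\right) 63}{7} = \left(- \frac{1}{7}\right) \left(-41013\right) = 5859$)
$\left(-248357 + \left(-232 + 129\right)^{2}\right) \left(c{\left(328,M{\left(-14 \right)} \right)} + S\right) = \left(-248357 + \left(-232 + 129\right)^{2}\right) \left(16 \left(-14\right)^{2} + 5859\right) = \left(-248357 + \left(-103\right)^{2}\right) \left(16 \cdot 196 + 5859\right) = \left(-248357 + 10609\right) \left(3136 + 5859\right) = \left(-237748\right) 8995 = -2138543260$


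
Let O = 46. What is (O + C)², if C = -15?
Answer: 961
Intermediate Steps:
(O + C)² = (46 - 15)² = 31² = 961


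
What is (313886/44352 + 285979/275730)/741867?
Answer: 168761101/15429290516640 ≈ 1.0938e-5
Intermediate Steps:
(313886/44352 + 285979/275730)/741867 = (313886*(1/44352) + 285979*(1/275730))*(1/741867) = (156943/22176 + 285979/275730)*(1/741867) = (168761101/20797920)*(1/741867) = 168761101/15429290516640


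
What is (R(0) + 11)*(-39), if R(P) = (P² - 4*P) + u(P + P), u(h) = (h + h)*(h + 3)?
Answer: -429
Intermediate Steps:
u(h) = 2*h*(3 + h) (u(h) = (2*h)*(3 + h) = 2*h*(3 + h))
R(P) = P² - 4*P + 4*P*(3 + 2*P) (R(P) = (P² - 4*P) + 2*(P + P)*(3 + (P + P)) = (P² - 4*P) + 2*(2*P)*(3 + 2*P) = (P² - 4*P) + 4*P*(3 + 2*P) = P² - 4*P + 4*P*(3 + 2*P))
(R(0) + 11)*(-39) = (0*(8 + 9*0) + 11)*(-39) = (0*(8 + 0) + 11)*(-39) = (0*8 + 11)*(-39) = (0 + 11)*(-39) = 11*(-39) = -429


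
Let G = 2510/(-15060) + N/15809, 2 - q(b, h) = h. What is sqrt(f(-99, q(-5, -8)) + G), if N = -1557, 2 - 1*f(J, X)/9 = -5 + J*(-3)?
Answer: I*sqrt(23485289907714)/94854 ≈ 51.091*I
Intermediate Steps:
q(b, h) = 2 - h
f(J, X) = 63 + 27*J (f(J, X) = 18 - 9*(-5 + J*(-3)) = 18 - 9*(-5 - 3*J) = 18 + (45 + 27*J) = 63 + 27*J)
G = -25151/94854 (G = 2510/(-15060) - 1557/15809 = 2510*(-1/15060) - 1557*1/15809 = -1/6 - 1557/15809 = -25151/94854 ≈ -0.26515)
sqrt(f(-99, q(-5, -8)) + G) = sqrt((63 + 27*(-99)) - 25151/94854) = sqrt((63 - 2673) - 25151/94854) = sqrt(-2610 - 25151/94854) = sqrt(-247594091/94854) = I*sqrt(23485289907714)/94854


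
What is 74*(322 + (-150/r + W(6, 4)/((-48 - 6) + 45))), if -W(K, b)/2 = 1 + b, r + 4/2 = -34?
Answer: 217967/9 ≈ 24219.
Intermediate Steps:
r = -36 (r = -2 - 34 = -36)
W(K, b) = -2 - 2*b (W(K, b) = -2*(1 + b) = -2 - 2*b)
74*(322 + (-150/r + W(6, 4)/((-48 - 6) + 45))) = 74*(322 + (-150/(-36) + (-2 - 2*4)/((-48 - 6) + 45))) = 74*(322 + (-150*(-1/36) + (-2 - 8)/(-54 + 45))) = 74*(322 + (25/6 - 10/(-9))) = 74*(322 + (25/6 - 10*(-⅑))) = 74*(322 + (25/6 + 10/9)) = 74*(322 + 95/18) = 74*(5891/18) = 217967/9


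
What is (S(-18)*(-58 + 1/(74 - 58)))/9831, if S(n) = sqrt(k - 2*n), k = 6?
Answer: -309*sqrt(42)/52432 ≈ -0.038193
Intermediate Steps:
S(n) = sqrt(6 - 2*n)
(S(-18)*(-58 + 1/(74 - 58)))/9831 = (sqrt(6 - 2*(-18))*(-58 + 1/(74 - 58)))/9831 = (sqrt(6 + 36)*(-58 + 1/16))*(1/9831) = (sqrt(42)*(-58 + 1/16))*(1/9831) = (sqrt(42)*(-927/16))*(1/9831) = -927*sqrt(42)/16*(1/9831) = -309*sqrt(42)/52432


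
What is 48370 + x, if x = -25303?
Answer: 23067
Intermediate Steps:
48370 + x = 48370 - 25303 = 23067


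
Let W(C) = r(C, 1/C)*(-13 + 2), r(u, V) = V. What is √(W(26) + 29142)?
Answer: √19699706/26 ≈ 170.71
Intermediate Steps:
W(C) = -11/C (W(C) = (1/C)*(-13 + 2) = -11/C)
√(W(26) + 29142) = √(-11/26 + 29142) = √(757681/26) = √19699706/26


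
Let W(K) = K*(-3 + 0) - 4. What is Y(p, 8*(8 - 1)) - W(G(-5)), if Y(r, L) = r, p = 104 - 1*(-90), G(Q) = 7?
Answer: 219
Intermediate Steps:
p = 194 (p = 104 + 90 = 194)
W(K) = -4 - 3*K (W(K) = K*(-3) - 4 = -3*K - 4 = -4 - 3*K)
Y(p, 8*(8 - 1)) - W(G(-5)) = 194 - (-4 - 3*7) = 194 - (-4 - 21) = 194 - 1*(-25) = 194 + 25 = 219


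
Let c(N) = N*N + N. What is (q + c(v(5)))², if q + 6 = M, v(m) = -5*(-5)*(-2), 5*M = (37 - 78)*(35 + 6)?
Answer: 111070521/25 ≈ 4.4428e+6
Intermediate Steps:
M = -1681/5 (M = ((37 - 78)*(35 + 6))/5 = (-41*41)/5 = (⅕)*(-1681) = -1681/5 ≈ -336.20)
v(m) = -50 (v(m) = 25*(-2) = -50)
q = -1711/5 (q = -6 - 1681/5 = -1711/5 ≈ -342.20)
c(N) = N + N² (c(N) = N² + N = N + N²)
(q + c(v(5)))² = (-1711/5 - 50*(1 - 50))² = (-1711/5 - 50*(-49))² = (-1711/5 + 2450)² = (10539/5)² = 111070521/25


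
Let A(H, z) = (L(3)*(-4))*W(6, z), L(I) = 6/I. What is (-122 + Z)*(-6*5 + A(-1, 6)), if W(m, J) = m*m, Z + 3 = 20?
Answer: 33390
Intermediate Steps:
Z = 17 (Z = -3 + 20 = 17)
W(m, J) = m**2
A(H, z) = -288 (A(H, z) = ((6/3)*(-4))*6**2 = ((6*(1/3))*(-4))*36 = (2*(-4))*36 = -8*36 = -288)
(-122 + Z)*(-6*5 + A(-1, 6)) = (-122 + 17)*(-6*5 - 288) = -105*(-30 - 288) = -105*(-318) = 33390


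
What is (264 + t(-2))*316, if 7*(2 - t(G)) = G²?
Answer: 587128/7 ≈ 83875.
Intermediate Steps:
t(G) = 2 - G²/7
(264 + t(-2))*316 = (264 + (2 - ⅐*(-2)²))*316 = (264 + (2 - ⅐*4))*316 = (264 + (2 - 4/7))*316 = (264 + 10/7)*316 = (1858/7)*316 = 587128/7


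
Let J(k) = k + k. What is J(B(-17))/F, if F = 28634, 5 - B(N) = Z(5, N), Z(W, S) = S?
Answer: 22/14317 ≈ 0.0015366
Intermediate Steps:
B(N) = 5 - N
J(k) = 2*k
J(B(-17))/F = (2*(5 - 1*(-17)))/28634 = (2*(5 + 17))*(1/28634) = (2*22)*(1/28634) = 44*(1/28634) = 22/14317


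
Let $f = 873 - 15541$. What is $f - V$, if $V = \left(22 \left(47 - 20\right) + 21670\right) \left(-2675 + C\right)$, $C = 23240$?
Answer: $-457873828$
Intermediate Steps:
$V = 457859160$ ($V = \left(22 \left(47 - 20\right) + 21670\right) \left(-2675 + 23240\right) = \left(22 \cdot 27 + 21670\right) 20565 = \left(594 + 21670\right) 20565 = 22264 \cdot 20565 = 457859160$)
$f = -14668$ ($f = 873 - 15541 = -14668$)
$f - V = -14668 - 457859160 = -457873828$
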